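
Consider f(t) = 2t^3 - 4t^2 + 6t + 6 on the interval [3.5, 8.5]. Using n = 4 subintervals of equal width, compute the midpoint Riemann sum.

Δt = (8.5 − 3.5)/4 = 1.25.
Midpoints: 4.125, 5.375, 6.625, 7.875.
f(4.125) = 103.06640625, f(5.375) = 233.26171875, f(6.625) = 451.73828125, f(7.875) = 781.93359375.
Sum = Δt · [f(4.125) + f(5.375) + f(6.625) + f(7.875)].
Sum = 1962.5.

1962.5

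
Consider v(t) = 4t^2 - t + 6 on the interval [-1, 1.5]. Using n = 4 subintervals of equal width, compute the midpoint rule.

Δt = (1.5 − (-1))/4 = 0.625.
Midpoints: -0.6875, -0.0625, 0.5625, 1.1875.
v(-0.6875) = 8.578125, v(-0.0625) = 6.078125, v(0.5625) = 6.703125, v(1.1875) = 10.453125.
Sum = Δt · [v(-0.6875) + v(-0.0625) + v(0.5625) + v(1.1875)].
Sum = 19.8828125.

19.8828125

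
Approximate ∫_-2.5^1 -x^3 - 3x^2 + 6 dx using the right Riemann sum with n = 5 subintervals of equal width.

Δx = (1 − (-2.5))/5 = 0.7.
Right endpoints: -1.8, -1.1, -0.4, 0.3, 1.
f(-1.8) = 2.112, f(-1.1) = 3.701, f(-0.4) = 5.584, f(0.3) = 5.703, f(1) = 2.
Sum = Δx · [f(-1.8) + f(-1.1) + f(-0.4) + f(0.3) + f(1)].
Sum = 13.37.

13.37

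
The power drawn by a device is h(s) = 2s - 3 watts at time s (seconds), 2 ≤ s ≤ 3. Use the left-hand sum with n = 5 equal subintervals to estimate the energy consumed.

1.8

Δs = (3 − 2)/5 = 0.2.
Left endpoints: 2, 2.2, 2.4, 2.6, 2.8.
h(2) = 1, h(2.2) = 1.4, h(2.4) = 1.8, h(2.6) = 2.2, h(2.8) = 2.6.
Sum = Δs · [h(2) + h(2.2) + h(2.4) + h(2.6) + h(2.8)].
Sum = 1.8.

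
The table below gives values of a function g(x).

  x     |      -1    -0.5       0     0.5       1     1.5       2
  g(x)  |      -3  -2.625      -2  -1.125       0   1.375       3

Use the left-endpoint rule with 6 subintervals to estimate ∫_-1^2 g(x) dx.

Δx = 0.5.
Sum = 0.5·[(-3) + (-2.625) + (-2) + (-1.125) + 0 + 1.375] = -3.6875.

-3.6875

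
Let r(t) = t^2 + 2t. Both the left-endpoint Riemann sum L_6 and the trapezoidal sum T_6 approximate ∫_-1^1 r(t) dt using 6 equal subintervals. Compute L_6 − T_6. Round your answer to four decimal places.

L_6 ≈ 0.037037.
T_6 ≈ 0.703704.
L_6 − T_6 ≈ -0.6667.

-0.6667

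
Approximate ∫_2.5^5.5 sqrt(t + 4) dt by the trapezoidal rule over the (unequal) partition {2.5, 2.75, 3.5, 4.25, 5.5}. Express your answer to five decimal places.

8.47035

Subinterval widths: 0.25, 0.75, 0.75, 1.25.
f(2.5) ≈ 2.54951, f(2.75) ≈ 2.59808, f(3.5) ≈ 2.73861, f(4.25) ≈ 2.87228, f(5.5) ≈ 3.08221.
On each subinterval the trapezoid contributes (Δt_i/2)·[f(t_{i-1}) + f(t_i)].
Sum ≈ 8.47035.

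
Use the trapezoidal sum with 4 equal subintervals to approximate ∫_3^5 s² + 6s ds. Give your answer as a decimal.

Δs = (5 − 3)/4 = 0.5.
f(3) = 27, f(3.5) = 33.25, f(4) = 40, f(4.5) = 47.25, f(5) = 55.
T_4 = (Δs/2)·[f(s_0) + 2f(s_1) + 2f(s_2) + 2f(s_3) + f(s_4)].
Sum = 80.75.

80.75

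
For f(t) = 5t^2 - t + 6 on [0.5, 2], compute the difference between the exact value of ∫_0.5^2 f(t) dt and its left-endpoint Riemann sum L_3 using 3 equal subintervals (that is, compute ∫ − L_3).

Exact integral: ∫_0.5^2 f(t) dt = 20.25.
L_3 = 16.25.
Error = 20.25 − 16.25 = 4.

4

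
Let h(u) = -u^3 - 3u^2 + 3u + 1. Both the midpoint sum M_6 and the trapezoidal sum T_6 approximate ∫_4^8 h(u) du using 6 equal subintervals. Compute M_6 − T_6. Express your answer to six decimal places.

M_6 ≈ -1328.88888889.
T_6 ≈ -1338.22222222.
M_6 − T_6 ≈ 9.333333.

9.333333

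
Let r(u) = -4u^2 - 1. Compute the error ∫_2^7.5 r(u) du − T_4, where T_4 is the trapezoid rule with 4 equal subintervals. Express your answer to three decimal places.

6.932

Exact integral: ∫_2^7.5 r(u) du ≈ -557.33333.
T_4 = -564.265625.
Error ≈ -557.33333 − (-564.265625) ≈ 6.932.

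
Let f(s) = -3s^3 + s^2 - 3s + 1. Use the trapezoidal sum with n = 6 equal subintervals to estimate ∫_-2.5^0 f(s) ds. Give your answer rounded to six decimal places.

Δs = (0 − (-2.5))/6 = 5/12.
f(-2.5) = 61.625, f(-25/12) = 22301/576, f(-5/3) = 68/3, f(-1.25) = 12.171875, f(-5/6) = 427/72, f(-5/12) = 2.640625, f(0) = 1.
T_6 = (Δs/2)·[f(s_0) + 2f(s_1) + ... + 2f(s_{5}) + f(s_6)].
Sum ≈ 47.266348.

47.266348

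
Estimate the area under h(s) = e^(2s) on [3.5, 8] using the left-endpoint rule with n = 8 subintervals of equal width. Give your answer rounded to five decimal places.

Δs = (8 − 3.5)/8 = 0.5625.
Left endpoints: 3.5, 4.0625, 4.625, 5.1875, 5.75, 6.3125, 6.875, 7.4375.
h(3.5) ≈ 1096.63316, h(4.0625) ≈ 3377.86793, h(4.625) ≈ 10404.56572, h(5.1875) ≈ 32048.31863, h(5.75) ≈ 98715.77101, h(6.3125) ≈ 304065.98112, h(6.875) ≈ 936589.15823, h(7.4375) ≈ 2884897.70570.
Sum = Δs · [h(3.5) + h(4.0625) + h(4.625) + ...].
Sum ≈ 2402547.75084.

2402547.75084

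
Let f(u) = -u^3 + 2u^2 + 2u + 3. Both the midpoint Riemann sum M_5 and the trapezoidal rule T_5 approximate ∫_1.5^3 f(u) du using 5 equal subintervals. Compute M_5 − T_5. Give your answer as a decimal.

M_5 = 8.0690625.
T_5 = 7.90875.
M_5 − T_5 = 0.1603125.

0.1603125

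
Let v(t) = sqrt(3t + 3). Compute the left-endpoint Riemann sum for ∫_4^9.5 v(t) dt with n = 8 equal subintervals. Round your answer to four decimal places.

Δt = (9.5 − 4)/8 = 0.6875.
Left endpoints: 4, 4.6875, 5.375, 6.0625, 6.75, 7.4375, 8.125, 8.8125.
v(4) ≈ 3.8730, v(4.6875) ≈ 4.1307, v(5.375) ≈ 4.3732, v(6.0625) ≈ 4.6030, v(6.75) ≈ 4.8218, v(7.4375) ≈ 5.0312, v(8.125) ≈ 5.2321, v(8.8125) ≈ 5.4256.
Sum = Δt · [v(4) + v(4.6875) + v(5.375) + ...].
Sum ≈ 25.7748.

25.7748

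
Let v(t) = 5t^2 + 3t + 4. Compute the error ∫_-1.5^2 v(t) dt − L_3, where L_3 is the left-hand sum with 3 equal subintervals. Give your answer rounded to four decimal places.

Exact integral: ∫_-1.5^2 v(t) dt ≈ 35.583333.
L_3 ≈ 28.324074.
Error ≈ 35.583333 − 28.324074 ≈ 7.2593.

7.2593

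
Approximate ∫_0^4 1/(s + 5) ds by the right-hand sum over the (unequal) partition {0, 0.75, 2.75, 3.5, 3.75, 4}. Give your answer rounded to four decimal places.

Subinterval widths: 0.75, 2, 0.75, 0.25, 0.25.
Right endpoints: 0.75, 2.75, 3.5, 3.75, 4.
f(0.75) = 4/23, f(2.75) = 4/31, f(3.5) = 2/17, f(3.75) = 4/35, f(4) = 1/9.
Sum = Σ Δs_i · f(s_i).
Sum ≈ 0.5331.

0.5331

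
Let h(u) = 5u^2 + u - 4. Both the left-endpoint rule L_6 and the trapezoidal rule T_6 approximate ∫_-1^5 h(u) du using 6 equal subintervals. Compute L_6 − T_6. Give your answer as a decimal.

L_6 = 140.
T_6 = 203.
L_6 − T_6 = -63.

-63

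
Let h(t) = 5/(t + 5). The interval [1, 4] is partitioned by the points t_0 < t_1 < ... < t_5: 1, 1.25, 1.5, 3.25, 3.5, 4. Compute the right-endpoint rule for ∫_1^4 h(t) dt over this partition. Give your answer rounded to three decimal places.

Subinterval widths: 0.25, 0.25, 1.75, 0.25, 0.5.
Right endpoints: 1.25, 1.5, 3.25, 3.5, 4.
h(1.25) = 0.8, h(1.5) = 10/13, h(3.25) = 20/33, h(3.5) = 10/17, h(4) = 5/9.
Sum = Σ Δt_i · h(t_i).
Sum ≈ 1.878.

1.878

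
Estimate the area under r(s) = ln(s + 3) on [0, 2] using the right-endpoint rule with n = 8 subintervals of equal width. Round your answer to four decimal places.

Δs = (2 − 0)/8 = 0.25.
Right endpoints: 0.25, 0.5, 0.75, 1, 1.25, 1.5, 1.75, 2.
r(0.25) ≈ 1.1787, r(0.5) ≈ 1.2528, r(0.75) ≈ 1.3218, r(1) ≈ 1.3863, r(1.25) ≈ 1.4469, r(1.5) ≈ 1.5041, r(1.75) ≈ 1.5581, r(2) ≈ 1.6094.
Sum = Δs · [r(0.25) + r(0.5) + r(0.75) + ...].
Sum ≈ 2.8145.

2.8145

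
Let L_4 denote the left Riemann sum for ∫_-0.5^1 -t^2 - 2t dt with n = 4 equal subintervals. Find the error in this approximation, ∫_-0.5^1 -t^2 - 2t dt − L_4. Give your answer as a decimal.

-0.66796875

Exact integral: ∫_-0.5^1 f(t) dt = -1.125.
L_4 = -0.45703125.
Error = -1.125 − (-0.45703125) = -0.66796875.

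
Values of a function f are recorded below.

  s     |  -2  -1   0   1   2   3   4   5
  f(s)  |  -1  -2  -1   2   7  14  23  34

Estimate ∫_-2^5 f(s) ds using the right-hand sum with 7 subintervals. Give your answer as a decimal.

77

Δs = 1.
Sum = 1·[(-2) + (-1) + 2 + 7 + 14 + 23 + 34] = 77.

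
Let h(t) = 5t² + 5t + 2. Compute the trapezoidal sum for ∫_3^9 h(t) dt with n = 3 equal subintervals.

1382

Δt = (9 − 3)/3 = 2.
h(3) = 62, h(5) = 152, h(7) = 282, h(9) = 452.
T_3 = (Δt/2)·[h(t_0) + 2h(t_1) + 2h(t_2) + h(t_3)].
Sum = 1382.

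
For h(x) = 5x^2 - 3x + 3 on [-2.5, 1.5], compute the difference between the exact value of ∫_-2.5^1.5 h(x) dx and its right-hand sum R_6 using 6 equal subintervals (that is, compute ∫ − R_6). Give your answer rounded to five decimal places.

Exact integral: ∫_-2.5^1.5 h(x) dx ≈ 49.6666667.
R_6 ≈ 40.4814815.
Error ≈ 49.6666667 − 40.4814815 ≈ 9.18519.

9.18519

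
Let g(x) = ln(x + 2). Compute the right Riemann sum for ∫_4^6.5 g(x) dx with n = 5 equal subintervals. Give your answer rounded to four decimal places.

5.0261

Δx = (6.5 − 4)/5 = 0.5.
Right endpoints: 4.5, 5, 5.5, 6, 6.5.
g(4.5) ≈ 1.8718, g(5) ≈ 1.9459, g(5.5) ≈ 2.0149, g(6) ≈ 2.0794, g(6.5) ≈ 2.1401.
Sum = Δx · [g(4.5) + g(5) + g(5.5) + g(6) + g(6.5)].
Sum ≈ 5.0261.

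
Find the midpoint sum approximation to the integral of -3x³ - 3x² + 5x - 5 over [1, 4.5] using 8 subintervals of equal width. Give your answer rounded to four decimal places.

-364.7477

Δx = (4.5 − 1)/8 = 0.4375.
Midpoints: 1.21875, 1.65625, 2.09375, 2.53125, 2.96875, 3.40625, 3.84375, 4.28125.
f(1.21875) = -288133/32768, f(1.65625) = -608775/32768, f(2.09375) = -1154033/32768, f(2.53125) = -1973299/32768, f(2.96875) = -3115965/32768, f(3.40625) = -4631423/32768, f(3.84375) = -6569065/32768, f(4.28125) = -8978283/32768.
Sum = Δx · [f(1.21875) + f(1.65625) + f(2.09375) + ...].
Sum ≈ -364.7477.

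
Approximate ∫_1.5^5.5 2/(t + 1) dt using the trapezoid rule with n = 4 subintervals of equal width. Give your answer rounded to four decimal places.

1.9334

Δt = (5.5 − 1.5)/4 = 1.
f(1.5) = 0.8, f(2.5) = 4/7, f(3.5) = 4/9, f(4.5) = 4/11, f(5.5) = 4/13.
T_4 = (Δt/2)·[f(t_0) + 2f(t_1) + 2f(t_2) + 2f(t_3) + f(t_4)].
Sum ≈ 1.9334.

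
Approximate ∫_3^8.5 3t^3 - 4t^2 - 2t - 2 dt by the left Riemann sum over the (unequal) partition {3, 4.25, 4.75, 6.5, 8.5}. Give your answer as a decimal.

1784.36328125

Subinterval widths: 1.25, 0.5, 1.75, 2.
Left endpoints: 3, 4.25, 4.75, 6.5.
f(3) = 37, f(4.25) = 147.546875, f(4.75) = 219.765625, f(6.5) = 639.875.
Sum = Σ Δt_i · f(t_i).
Sum = 1784.36328125.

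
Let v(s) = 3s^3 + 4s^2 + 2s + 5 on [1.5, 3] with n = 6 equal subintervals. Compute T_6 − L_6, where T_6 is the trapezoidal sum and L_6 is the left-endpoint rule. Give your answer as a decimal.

T_6 = 103.08203125.
L_6 = 90.47265625.
T_6 − L_6 = 12.609375.

12.609375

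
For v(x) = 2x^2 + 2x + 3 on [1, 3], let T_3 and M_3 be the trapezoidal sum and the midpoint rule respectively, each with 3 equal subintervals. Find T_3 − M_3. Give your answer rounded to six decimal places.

0.444444

T_3 ≈ 31.62962963.
M_3 ≈ 31.18518519.
T_3 − M_3 ≈ 0.444444.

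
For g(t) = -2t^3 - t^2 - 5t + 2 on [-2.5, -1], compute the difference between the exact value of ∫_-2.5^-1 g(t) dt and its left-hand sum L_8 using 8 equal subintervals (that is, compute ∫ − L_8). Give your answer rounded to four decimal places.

Exact integral: ∫_-2.5^-1 g(t) dt = 30.28125.
L_8 ≈ 33.317871.
Error ≈ 30.28125 − 33.317871 ≈ -3.0366.

-3.0366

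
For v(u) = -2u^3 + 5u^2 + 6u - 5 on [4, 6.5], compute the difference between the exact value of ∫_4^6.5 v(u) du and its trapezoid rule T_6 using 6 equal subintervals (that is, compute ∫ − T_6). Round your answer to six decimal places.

Exact integral: ∫_4^6.5 v(u) du ≈ -347.23958333.
T_6 ≈ -349.15653935.
Error ≈ -347.23958333 − (-349.15653935) ≈ 1.916956.

1.916956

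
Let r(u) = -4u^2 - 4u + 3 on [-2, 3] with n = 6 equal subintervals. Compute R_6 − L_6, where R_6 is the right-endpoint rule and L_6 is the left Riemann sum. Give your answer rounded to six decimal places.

R_6 ≈ -60.64814815.
L_6 ≈ -27.31481481.
R_6 − L_6 ≈ -33.333333.

-33.333333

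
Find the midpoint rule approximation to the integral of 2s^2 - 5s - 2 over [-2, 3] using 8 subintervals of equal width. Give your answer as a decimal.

0.5078125

Δs = (3 − (-2))/8 = 0.625.
Midpoints: -1.6875, -1.0625, -0.4375, 0.1875, 0.8125, 1.4375, 2.0625, 2.6875.
f(-1.6875) = 12.1328125, f(-1.0625) = 5.5703125, f(-0.4375) = 0.5703125, f(0.1875) = -2.8671875, f(0.8125) = -4.7421875, f(1.4375) = -5.0546875, f(2.0625) = -3.8046875, f(2.6875) = -0.9921875.
Sum = Δs · [f(-1.6875) + f(-1.0625) + f(-0.4375) + ...].
Sum = 0.5078125.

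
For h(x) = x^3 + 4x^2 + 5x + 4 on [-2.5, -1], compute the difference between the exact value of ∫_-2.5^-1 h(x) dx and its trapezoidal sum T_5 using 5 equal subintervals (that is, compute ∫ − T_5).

0.028125

Exact integral: ∫_-2.5^-1 h(x) dx = 2.859375.
T_5 = 2.83125.
Error = 2.859375 − 2.83125 = 0.028125.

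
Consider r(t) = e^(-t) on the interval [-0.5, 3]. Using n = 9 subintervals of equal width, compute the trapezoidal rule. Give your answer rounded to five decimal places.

1.61903

Δt = (3 − (-0.5))/9 = 7/18.
r(-0.5) ≈ 1.64872, r(-1/9) ≈ 1.11752, r(5/18) ≈ 0.75747, r(2/3) ≈ 0.51342, r(19/18) ≈ 0.34800, r(13/9) ≈ 0.23588, r(11/6) ≈ 0.15988, r(20/9) ≈ 0.10837, r(47/18) ≈ 0.07345, r(3) ≈ 0.04979.
T_9 = (Δt/2)·[r(t_0) + 2r(t_1) + ... + 2r(t_{8}) + r(t_9)].
Sum ≈ 1.61903.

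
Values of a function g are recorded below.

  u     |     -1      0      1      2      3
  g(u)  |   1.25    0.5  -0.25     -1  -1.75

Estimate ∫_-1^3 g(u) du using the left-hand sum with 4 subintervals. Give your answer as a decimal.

0.5

Δu = 1.
Sum = 1·[1.25 + 0.5 + (-0.25) + (-1)] = 0.5.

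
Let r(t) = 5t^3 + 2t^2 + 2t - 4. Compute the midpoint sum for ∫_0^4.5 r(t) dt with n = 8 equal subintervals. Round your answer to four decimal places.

Δt = (4.5 − 0)/8 = 0.5625.
Midpoints: 0.28125, 0.84375, 1.40625, 1.96875, 2.53125, 3.09375, 3.65625, 4.21875.
r(0.28125) = -103811/32768, r(0.84375) = 69295/32768, r(1.40625) = 546313/32768, r(1.96875) = 1502203/32768, r(2.53125) = 3111925/32768, r(3.09375) = 5550439/32768, r(3.65625) = 8992705/32768, r(4.21875) = 13613683/32768.
Sum = Δt · [r(0.28125) + r(0.84375) + r(1.40625) + ...].
Sum ≈ 571.3363.

571.3363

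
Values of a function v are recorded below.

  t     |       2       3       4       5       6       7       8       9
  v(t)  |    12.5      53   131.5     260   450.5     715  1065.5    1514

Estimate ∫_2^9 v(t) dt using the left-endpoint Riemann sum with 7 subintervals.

2688

Δt = 1.
Sum = 1·[12.5 + 53 + 131.5 + 260 + 450.5 + 715 + 1065.5] = 2688.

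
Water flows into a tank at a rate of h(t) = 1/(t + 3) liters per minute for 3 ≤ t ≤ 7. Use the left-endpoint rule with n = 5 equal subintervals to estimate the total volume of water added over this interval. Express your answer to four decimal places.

0.5384

Δt = (7 − 3)/5 = 0.8.
Left endpoints: 3, 3.8, 4.6, 5.4, 6.2.
h(3) = 1/6, h(3.8) = 5/34, h(4.6) = 5/38, h(5.4) = 5/42, h(6.2) = 5/46.
Sum = Δt · [h(3) + h(3.8) + h(4.6) + h(5.4) + h(6.2)].
Sum ≈ 0.5384.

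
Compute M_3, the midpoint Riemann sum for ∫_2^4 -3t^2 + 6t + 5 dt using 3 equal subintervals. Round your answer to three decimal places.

Δt = (4 − 2)/3 = 2/3.
Midpoints: 7/3, 3, 11/3.
f(7/3) = 8/3, f(3) = -4, f(11/3) = -40/3.
Sum = Δt · [f(7/3) + f(3) + f(11/3)].
Sum ≈ -9.778.

-9.778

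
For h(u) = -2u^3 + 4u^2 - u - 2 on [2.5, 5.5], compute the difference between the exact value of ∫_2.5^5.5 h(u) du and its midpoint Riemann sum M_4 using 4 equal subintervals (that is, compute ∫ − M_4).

-2.8125

Exact integral: ∫_2.5^5.5 h(u) du = -255.
M_4 = -252.1875.
Error = -255 − (-252.1875) = -2.8125.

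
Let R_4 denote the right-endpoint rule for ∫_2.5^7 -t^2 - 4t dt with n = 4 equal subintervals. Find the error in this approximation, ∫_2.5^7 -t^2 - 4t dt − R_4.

35.12109375

Exact integral: ∫_2.5^7 f(t) dt = -194.625.
R_4 = -229.74609375.
Error = -194.625 − (-229.74609375) = 35.12109375.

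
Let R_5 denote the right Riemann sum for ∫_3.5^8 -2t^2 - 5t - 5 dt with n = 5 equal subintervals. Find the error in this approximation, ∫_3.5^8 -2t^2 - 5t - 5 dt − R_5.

Exact integral: ∫_3.5^8 f(t) dt = -464.625.
R_5 = -522.54.
Error = -464.625 − (-522.54) = 57.915.

57.915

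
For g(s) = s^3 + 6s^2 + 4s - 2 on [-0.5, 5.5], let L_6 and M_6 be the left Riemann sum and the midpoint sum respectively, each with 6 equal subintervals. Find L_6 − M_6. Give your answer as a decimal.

-165

L_6 = 438.
M_6 = 603.
L_6 − M_6 = -165.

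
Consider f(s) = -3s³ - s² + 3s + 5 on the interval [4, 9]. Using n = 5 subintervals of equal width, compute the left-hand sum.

-3855

Δs = (9 − 4)/5 = 1.
Left endpoints: 4, 5, 6, 7, 8.
f(4) = -191, f(5) = -380, f(6) = -661, f(7) = -1052, f(8) = -1571.
Sum = Δs · [f(4) + f(5) + f(6) + f(7) + f(8)].
Sum = -3855.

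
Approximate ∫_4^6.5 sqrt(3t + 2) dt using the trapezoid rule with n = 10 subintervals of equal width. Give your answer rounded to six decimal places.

Δt = (6.5 − 4)/10 = 0.25.
f(4) ≈ 3.741657, f(4.25) ≈ 3.840573, f(4.5) ≈ 3.937004, f(4.75) ≈ 4.031129, f(5) ≈ 4.123106, f(5.25) ≈ 4.213075, f(5.5) ≈ 4.301163, f(5.75) ≈ 4.387482, f(6) ≈ 4.472136, f(6.25) ≈ 4.555217, f(6.5) ≈ 4.636809.
T_10 = (Δt/2)·[f(t_0) + 2f(t_1) + ... + 2f(t_{9}) + f(t_10)].
Sum ≈ 10.512529.

10.512529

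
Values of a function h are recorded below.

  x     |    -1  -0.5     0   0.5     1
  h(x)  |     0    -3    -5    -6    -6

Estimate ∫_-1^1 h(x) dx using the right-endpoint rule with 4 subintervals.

-10

Δx = 0.5.
Sum = 0.5·[(-3) + (-5) + (-6) + (-6)] = -10.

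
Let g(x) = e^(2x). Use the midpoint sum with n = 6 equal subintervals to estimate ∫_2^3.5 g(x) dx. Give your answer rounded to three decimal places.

Δx = (3.5 − 2)/6 = 0.25.
Midpoints: 2.125, 2.375, 2.625, 2.875, 3.125, 3.375.
g(2.125) ≈ 70.105, g(2.375) ≈ 115.584, g(2.625) ≈ 190.566, g(2.875) ≈ 314.191, g(3.125) ≈ 518.013, g(3.375) ≈ 854.059.
Sum = Δx · [g(2.125) + g(2.375) + g(2.625) + ...].
Sum ≈ 515.630.

515.630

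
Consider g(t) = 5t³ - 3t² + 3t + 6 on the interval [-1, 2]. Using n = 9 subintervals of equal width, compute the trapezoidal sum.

32.5

Δt = (2 − (-1))/9 = 1/3.
g(-1) = -5, g(-2/3) = 32/27, g(-1/3) = 121/27, g(0) = 6, g(1/3) = 185/27, g(2/3) = 220/27, g(1) = 11, g(4/3) = 446/27, g(5/3) = 697/27, g(2) = 40.
T_9 = (Δt/2)·[g(t_0) + 2g(t_1) + ... + 2g(t_{8}) + g(t_9)].
Sum = 32.5.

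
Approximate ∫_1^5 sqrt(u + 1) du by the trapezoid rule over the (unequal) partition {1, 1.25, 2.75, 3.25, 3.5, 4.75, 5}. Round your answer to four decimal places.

Subinterval widths: 0.25, 1.5, 0.5, 0.25, 1.25, 0.25.
f(1) ≈ 1.4142, f(1.25) ≈ 1.5000, f(2.75) ≈ 1.9365, f(3.25) ≈ 2.0616, f(3.5) ≈ 2.1213, f(4.75) ≈ 2.3979, f(5) ≈ 2.4495.
On each subinterval the trapezoid contributes (Δu_i/2)·[f(u_{i-1}) + f(u_i)].
Sum ≈ 7.8945.

7.8945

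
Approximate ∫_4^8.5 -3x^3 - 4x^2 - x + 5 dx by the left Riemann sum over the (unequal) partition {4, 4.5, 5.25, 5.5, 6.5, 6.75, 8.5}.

-3334.8984375

Subinterval widths: 0.5, 0.75, 0.25, 1, 0.25, 1.75.
Left endpoints: 4, 4.5, 5.25, 5.5, 6.5, 6.75.
f(4) = -255, f(4.5) = -353.875, f(5.25) = -544.609375, f(5.5) = -620.625, f(6.5) = -994.375, f(6.75) = -1106.640625.
Sum = Σ Δx_i · f(x_i).
Sum = -3334.8984375.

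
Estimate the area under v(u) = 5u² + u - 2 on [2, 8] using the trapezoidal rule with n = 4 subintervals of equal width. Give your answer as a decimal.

869.25

Δu = (8 − 2)/4 = 1.5.
v(2) = 20, v(3.5) = 62.75, v(5) = 128, v(6.5) = 215.75, v(8) = 326.
T_4 = (Δu/2)·[v(u_0) + 2v(u_1) + 2v(u_2) + 2v(u_3) + v(u_4)].
Sum = 869.25.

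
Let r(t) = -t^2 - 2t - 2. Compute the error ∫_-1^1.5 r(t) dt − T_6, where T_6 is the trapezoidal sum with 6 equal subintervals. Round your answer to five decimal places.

Exact integral: ∫_-1^1.5 r(t) dt ≈ -7.7083333.
T_6 ≈ -7.7806713.
Error ≈ -7.7083333 − (-7.7806713) ≈ 0.07234.

0.07234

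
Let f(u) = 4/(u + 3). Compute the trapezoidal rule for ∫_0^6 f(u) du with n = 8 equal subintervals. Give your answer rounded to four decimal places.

Δu = (6 − 0)/8 = 0.75.
f(0) = 4/3, f(0.75) = 16/15, f(1.5) = 8/9, f(2.25) = 16/21, f(3) = 2/3, f(3.75) = 16/27, f(4.5) = 8/15, f(5.25) = 16/33, f(6) = 4/9.
T_8 = (Δu/2)·[f(u_0) + 2f(u_1) + ... + 2f(u_{7}) + f(u_8)].
Sum ≈ 4.4128.

4.4128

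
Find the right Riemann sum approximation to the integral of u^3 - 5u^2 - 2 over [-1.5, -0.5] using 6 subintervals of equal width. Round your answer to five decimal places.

Δu = (-0.5 − (-1.5))/6 = 1/6.
Right endpoints: -4/3, -7/6, -1, -5/6, -2/3, -0.5.
f(-4/3) = -358/27, f(-7/6) = -2245/216, f(-1) = -8, f(-5/6) = -1307/216, f(-2/3) = -122/27, f(-0.5) = -3.375.
Sum = Δu · [f(-4/3) + f(-7/6) + f(-1) + ...].
Sum ≈ -7.59954.

-7.59954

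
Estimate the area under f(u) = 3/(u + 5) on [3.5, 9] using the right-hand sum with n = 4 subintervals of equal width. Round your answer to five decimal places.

Δu = (9 − 3.5)/4 = 1.375.
Right endpoints: 4.875, 6.25, 7.625, 9.
f(4.875) = 24/79, f(6.25) = 4/15, f(7.625) = 24/101, f(9) = 3/14.
Sum = Δu · [f(4.875) + f(6.25) + f(7.625) + f(9)].
Sum ≈ 1.40576.

1.40576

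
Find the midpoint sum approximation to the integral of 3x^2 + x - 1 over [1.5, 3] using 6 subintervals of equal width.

Δx = (3 − 1.5)/6 = 0.25.
Midpoints: 1.625, 1.875, 2.125, 2.375, 2.625, 2.875.
f(1.625) = 8.546875, f(1.875) = 11.421875, f(2.125) = 14.671875, f(2.375) = 18.296875, f(2.625) = 22.296875, f(2.875) = 26.671875.
Sum = Δx · [f(1.625) + f(1.875) + f(2.125) + ...].
Sum = 25.4765625.

25.4765625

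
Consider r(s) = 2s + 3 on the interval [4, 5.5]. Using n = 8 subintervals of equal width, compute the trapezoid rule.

Δs = (5.5 − 4)/8 = 0.1875.
r(4) = 11, r(4.1875) = 11.375, r(4.375) = 11.75, r(4.5625) = 12.125, r(4.75) = 12.5, r(4.9375) = 12.875, r(5.125) = 13.25, r(5.3125) = 13.625, r(5.5) = 14.
T_8 = (Δs/2)·[r(s_0) + 2r(s_1) + ... + 2r(s_{7}) + r(s_8)].
Sum = 18.75.

18.75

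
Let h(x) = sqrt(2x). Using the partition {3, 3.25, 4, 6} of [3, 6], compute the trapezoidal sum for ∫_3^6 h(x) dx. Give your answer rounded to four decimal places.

Subinterval widths: 0.25, 0.75, 2.
h(3) ≈ 2.4495, h(3.25) ≈ 2.5495, h(4) ≈ 2.8284, h(6) ≈ 3.4641.
On each subinterval the trapezoid contributes (Δx_i/2)·[h(x_{i-1}) + h(x_i)].
Sum ≈ 8.9341.

8.9341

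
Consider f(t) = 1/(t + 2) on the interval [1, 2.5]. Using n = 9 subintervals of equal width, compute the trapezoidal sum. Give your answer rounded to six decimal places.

0.405608

Δt = (2.5 − 1)/9 = 1/6.
f(1) = 1/3, f(7/6) = 6/19, f(4/3) = 0.3, f(1.5) = 2/7, f(5/3) = 3/11, f(11/6) = 6/23, f(2) = 0.25, f(13/6) = 0.24, f(7/3) = 3/13, f(2.5) = 2/9.
T_9 = (Δt/2)·[f(t_0) + 2f(t_1) + ... + 2f(t_{8}) + f(t_9)].
Sum ≈ 0.405608.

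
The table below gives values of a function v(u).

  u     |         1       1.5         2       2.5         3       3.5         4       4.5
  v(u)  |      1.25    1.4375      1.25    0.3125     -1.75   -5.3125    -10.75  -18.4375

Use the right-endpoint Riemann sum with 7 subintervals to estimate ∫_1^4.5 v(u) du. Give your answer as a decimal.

-16.625

Δu = 0.5.
Sum = 0.5·[1.4375 + 1.25 + 0.3125 + (-1.75) + (-5.3125) + (-10.75) + (-18.4375)] = -16.625.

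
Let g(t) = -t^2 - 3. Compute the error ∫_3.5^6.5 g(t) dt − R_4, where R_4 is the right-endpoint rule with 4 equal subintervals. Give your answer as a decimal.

Exact integral: ∫_3.5^6.5 g(t) dt = -86.25.
R_4 = -97.78125.
Error = -86.25 − (-97.78125) = 11.53125.

11.53125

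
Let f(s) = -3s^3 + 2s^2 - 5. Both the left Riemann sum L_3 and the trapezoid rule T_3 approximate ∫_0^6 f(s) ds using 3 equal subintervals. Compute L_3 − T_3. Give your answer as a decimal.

576

L_3 = -382.
T_3 = -958.
L_3 − T_3 = 576.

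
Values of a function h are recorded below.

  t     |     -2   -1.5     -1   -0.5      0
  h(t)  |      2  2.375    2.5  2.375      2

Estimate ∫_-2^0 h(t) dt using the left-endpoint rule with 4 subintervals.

Δt = 0.5.
Sum = 0.5·[2 + 2.375 + 2.5 + 2.375] = 4.625.

4.625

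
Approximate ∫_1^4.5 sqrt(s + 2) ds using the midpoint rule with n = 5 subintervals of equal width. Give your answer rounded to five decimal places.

Δs = (4.5 − 1)/5 = 0.7.
Midpoints: 1.35, 2.05, 2.75, 3.45, 4.15.
f(1.35) ≈ 1.83030, f(2.05) ≈ 2.01246, f(2.75) ≈ 2.17945, f(3.45) ≈ 2.33452, f(4.15) ≈ 2.47992.
Sum = Δs · [f(1.35) + f(2.05) + f(2.75) + f(3.45) + f(4.15)].
Sum ≈ 7.58566.

7.58566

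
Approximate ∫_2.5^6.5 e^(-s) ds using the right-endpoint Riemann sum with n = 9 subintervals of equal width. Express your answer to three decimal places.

Δs = (6.5 − 2.5)/9 = 4/9.
Right endpoints: 53/18, 61/18, 23/6, 77/18, 85/18, 31/6, 101/18, 109/18, 6.5.
f(53/18) ≈ 0.053, f(61/18) ≈ 0.034, f(23/6) ≈ 0.022, f(77/18) ≈ 0.014, f(85/18) ≈ 0.009, f(31/6) ≈ 0.006, f(101/18) ≈ 0.004, f(109/18) ≈ 0.002, f(6.5) ≈ 0.002.
Sum = Δs · [f(53/18) + f(61/18) + f(23/6) + ...].
Sum ≈ 0.064.

0.064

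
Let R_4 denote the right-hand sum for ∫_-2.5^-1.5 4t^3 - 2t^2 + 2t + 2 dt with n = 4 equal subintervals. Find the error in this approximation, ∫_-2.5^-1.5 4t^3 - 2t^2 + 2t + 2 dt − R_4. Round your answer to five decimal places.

Exact integral: ∫_-2.5^-1.5 f(t) dt ≈ -44.1666667.
R_4 = -37.0625.
Error ≈ -44.1666667 − (-37.0625) ≈ -7.10417.

-7.10417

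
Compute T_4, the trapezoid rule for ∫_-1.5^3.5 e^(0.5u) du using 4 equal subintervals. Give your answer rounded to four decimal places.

10.9061

Δu = (3.5 − (-1.5))/4 = 1.25.
f(-1.5) ≈ 0.4724, f(-0.25) ≈ 0.8825, f(1) ≈ 1.6487, f(2.25) ≈ 3.0802, f(3.5) ≈ 5.7546.
T_4 = (Δu/2)·[f(u_0) + 2f(u_1) + 2f(u_2) + 2f(u_3) + f(u_4)].
Sum ≈ 10.9061.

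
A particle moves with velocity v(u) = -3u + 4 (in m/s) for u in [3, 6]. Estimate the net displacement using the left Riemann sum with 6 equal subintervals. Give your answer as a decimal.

Δu = (6 − 3)/6 = 0.5.
Left endpoints: 3, 3.5, 4, 4.5, 5, 5.5.
v(3) = -5, v(3.5) = -6.5, v(4) = -8, v(4.5) = -9.5, v(5) = -11, v(5.5) = -12.5.
Sum = Δu · [v(3) + v(3.5) + v(4) + ...].
Sum = -26.25.

-26.25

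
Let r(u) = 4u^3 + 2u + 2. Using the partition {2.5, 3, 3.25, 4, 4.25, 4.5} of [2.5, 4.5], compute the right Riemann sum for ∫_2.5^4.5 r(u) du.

467.21875

Subinterval widths: 0.5, 0.25, 0.75, 0.25, 0.25.
Right endpoints: 3, 3.25, 4, 4.25, 4.5.
r(3) = 116, r(3.25) = 145.8125, r(4) = 266, r(4.25) = 317.5625, r(4.5) = 375.5.
Sum = Σ Δu_i · r(u_i).
Sum = 467.21875.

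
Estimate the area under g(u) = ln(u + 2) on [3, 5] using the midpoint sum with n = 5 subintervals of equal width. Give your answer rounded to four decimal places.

Δu = (5 − 3)/5 = 0.4.
Midpoints: 3.2, 3.6, 4, 4.4, 4.8.
g(3.2) ≈ 1.6487, g(3.6) ≈ 1.7228, g(4) ≈ 1.7918, g(4.4) ≈ 1.8563, g(4.8) ≈ 1.9169.
Sum = Δu · [g(3.2) + g(3.6) + g(4) + g(4.4) + g(4.8)].
Sum ≈ 3.5746.

3.5746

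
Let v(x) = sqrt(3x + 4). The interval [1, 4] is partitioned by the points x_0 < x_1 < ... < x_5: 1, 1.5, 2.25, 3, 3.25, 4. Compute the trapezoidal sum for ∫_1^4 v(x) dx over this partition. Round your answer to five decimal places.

Subinterval widths: 0.5, 0.75, 0.75, 0.25, 0.75.
v(1) ≈ 2.64575, v(1.5) ≈ 2.91548, v(2.25) ≈ 3.27872, v(3) ≈ 3.60555, v(3.25) ≈ 3.70810, v(4) ≈ 4.00000.
On each subinterval the trapezoid contributes (Δx_i/2)·[v(x_{i-1}) + v(x_i)].
Sum ≈ 10.09948.

10.09948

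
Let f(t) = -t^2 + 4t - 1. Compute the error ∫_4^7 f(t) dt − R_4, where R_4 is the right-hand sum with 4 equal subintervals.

8.15625

Exact integral: ∫_4^7 f(t) dt = -30.
R_4 = -38.15625.
Error = -30 − (-38.15625) = 8.15625.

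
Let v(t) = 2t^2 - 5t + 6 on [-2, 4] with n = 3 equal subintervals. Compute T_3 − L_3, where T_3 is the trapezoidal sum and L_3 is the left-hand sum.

T_3 = 62.
L_3 = 68.
T_3 − L_3 = -6.

-6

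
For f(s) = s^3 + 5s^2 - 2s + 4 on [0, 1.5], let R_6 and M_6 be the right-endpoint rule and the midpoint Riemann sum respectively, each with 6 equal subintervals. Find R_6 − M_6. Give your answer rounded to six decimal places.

R_6 = 12.20703125.
M_6 ≈ 10.58398438.
R_6 − M_6 ≈ 1.623047.

1.623047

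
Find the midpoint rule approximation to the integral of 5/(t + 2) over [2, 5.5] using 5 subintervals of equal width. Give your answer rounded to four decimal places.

3.1385

Δt = (5.5 − 2)/5 = 0.7.
Midpoints: 2.35, 3.05, 3.75, 4.45, 5.15.
f(2.35) = 100/87, f(3.05) = 100/101, f(3.75) = 20/23, f(4.45) = 100/129, f(5.15) = 100/143.
Sum = Δt · [f(2.35) + f(3.05) + f(3.75) + f(4.45) + f(5.15)].
Sum ≈ 3.1385.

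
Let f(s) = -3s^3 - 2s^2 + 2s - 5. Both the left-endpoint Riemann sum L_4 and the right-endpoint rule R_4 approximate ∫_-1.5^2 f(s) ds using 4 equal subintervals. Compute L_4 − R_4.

26.796875

L_4 ≈ -20.036133.
R_4 ≈ -46.833008.
L_4 − R_4 = 26.796875.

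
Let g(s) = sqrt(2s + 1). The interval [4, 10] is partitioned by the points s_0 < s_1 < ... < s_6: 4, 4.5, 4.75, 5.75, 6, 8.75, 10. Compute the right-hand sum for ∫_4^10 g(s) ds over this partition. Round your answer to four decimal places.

Subinterval widths: 0.5, 0.25, 1, 0.25, 2.75, 1.25.
Right endpoints: 4.5, 4.75, 5.75, 6, 8.75, 10.
g(4.5) ≈ 3.1623, g(4.75) ≈ 3.2404, g(5.75) ≈ 3.5355, g(6) ≈ 3.6056, g(8.75) ≈ 4.3012, g(10) ≈ 4.5826.
Sum = Σ Δs_i · g(s_i).
Sum ≈ 24.3846.

24.3846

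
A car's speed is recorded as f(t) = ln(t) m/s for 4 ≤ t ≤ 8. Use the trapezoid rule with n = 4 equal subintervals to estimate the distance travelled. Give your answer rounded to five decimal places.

7.07998

Δt = (8 − 4)/4 = 1.
f(4) ≈ 1.38629, f(5) ≈ 1.60944, f(6) ≈ 1.79176, f(7) ≈ 1.94591, f(8) ≈ 2.07944.
T_4 = (Δt/2)·[f(t_0) + 2f(t_1) + 2f(t_2) + 2f(t_3) + f(t_4)].
Sum ≈ 7.07998.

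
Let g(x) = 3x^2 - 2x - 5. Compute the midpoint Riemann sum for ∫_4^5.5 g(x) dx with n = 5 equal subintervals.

Δx = (5.5 − 4)/5 = 0.3.
Midpoints: 4.15, 4.45, 4.75, 5.05, 5.35.
g(4.15) = 38.3675, g(4.45) = 45.5075, g(4.75) = 53.1875, g(5.05) = 61.4075, g(5.35) = 70.1675.
Sum = Δx · [g(4.15) + g(4.45) + g(4.75) + g(5.05) + g(5.35)].
Sum = 80.59125.

80.59125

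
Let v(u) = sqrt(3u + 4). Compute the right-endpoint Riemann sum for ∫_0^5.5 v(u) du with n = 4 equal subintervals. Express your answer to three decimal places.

Δu = (5.5 − 0)/4 = 1.375.
Right endpoints: 1.375, 2.75, 4.125, 5.5.
v(1.375) ≈ 2.850, v(2.75) ≈ 3.500, v(4.125) ≈ 4.047, v(5.5) ≈ 4.528.
Sum = Δu · [v(1.375) + v(2.75) + v(4.125) + v(5.5)].
Sum ≈ 20.522.

20.522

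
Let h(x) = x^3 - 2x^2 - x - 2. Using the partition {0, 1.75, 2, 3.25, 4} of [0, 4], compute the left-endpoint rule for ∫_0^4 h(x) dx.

-3.6640625

Subinterval widths: 1.75, 0.25, 1.25, 0.75.
Left endpoints: 0, 1.75, 2, 3.25.
h(0) = -2, h(1.75) = -4.515625, h(2) = -4, h(3.25) = 7.953125.
Sum = Σ Δx_i · h(x_i).
Sum = -3.6640625.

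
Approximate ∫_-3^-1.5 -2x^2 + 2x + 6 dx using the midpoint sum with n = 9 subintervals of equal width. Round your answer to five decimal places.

-13.49306

Δx = (-1.5 − (-3))/9 = 1/6.
Midpoints: -35/12, -2.75, -31/12, -29/12, -2.25, -25/12, -23/12, -1.75, -19/12.
f(-35/12) = -1213/72, f(-2.75) = -14.625, f(-31/12) = -901/72, f(-29/12) = -757/72, f(-2.25) = -8.625, f(-25/12) = -493/72, f(-23/12) = -373/72, f(-1.75) = -3.625, f(-19/12) = -157/72.
Sum = Δx · [f(-35/12) + f(-2.75) + f(-31/12) + ...].
Sum ≈ -13.49306.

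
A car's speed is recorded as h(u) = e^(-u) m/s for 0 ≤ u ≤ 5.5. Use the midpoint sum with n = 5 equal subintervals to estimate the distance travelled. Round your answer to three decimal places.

Δu = (5.5 − 0)/5 = 1.1.
Midpoints: 0.55, 1.65, 2.75, 3.85, 4.95.
h(0.55) ≈ 0.577, h(1.65) ≈ 0.192, h(2.75) ≈ 0.064, h(3.85) ≈ 0.021, h(4.95) ≈ 0.007.
Sum = Δu · [h(0.55) + h(1.65) + h(2.75) + h(3.85) + h(4.95)].
Sum ≈ 0.947.

0.947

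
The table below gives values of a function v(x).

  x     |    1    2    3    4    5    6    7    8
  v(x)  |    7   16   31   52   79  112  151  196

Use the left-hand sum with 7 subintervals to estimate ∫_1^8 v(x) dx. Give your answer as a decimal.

448

Δx = 1.
Sum = 1·[7 + 16 + 31 + 52 + 79 + 112 + 151] = 448.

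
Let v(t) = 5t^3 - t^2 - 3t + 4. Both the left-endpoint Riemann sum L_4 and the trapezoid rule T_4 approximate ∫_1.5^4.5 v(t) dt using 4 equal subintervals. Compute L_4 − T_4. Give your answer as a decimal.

-154.40625

L_4 = 319.96875.
T_4 = 474.375.
L_4 − T_4 = -154.40625.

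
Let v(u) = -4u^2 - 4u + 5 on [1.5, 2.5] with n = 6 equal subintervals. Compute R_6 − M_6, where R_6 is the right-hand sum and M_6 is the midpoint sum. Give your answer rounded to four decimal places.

-1.6944

R_6 ≈ -21.018519.
M_6 ≈ -19.324074.
R_6 − M_6 ≈ -1.6944.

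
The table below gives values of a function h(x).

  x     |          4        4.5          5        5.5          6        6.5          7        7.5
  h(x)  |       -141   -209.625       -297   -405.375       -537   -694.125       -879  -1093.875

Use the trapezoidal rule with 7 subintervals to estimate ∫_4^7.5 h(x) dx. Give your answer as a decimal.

-1819.78125

Δx = 0.5.
T_7 = (0.5/2)·[(-141) + 2·(-209.625) + 2·(-297) + 2·(-405.375) + 2·(-537) + 2·(-694.125) + 2·(-879) + (-1093.875)] = -1819.78125.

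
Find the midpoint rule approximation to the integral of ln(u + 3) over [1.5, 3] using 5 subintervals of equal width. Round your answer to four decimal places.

2.4824

Δu = (3 − 1.5)/5 = 0.3.
Midpoints: 1.65, 1.95, 2.25, 2.55, 2.85.
f(1.65) ≈ 1.5369, f(1.95) ≈ 1.5994, f(2.25) ≈ 1.6582, f(2.55) ≈ 1.7138, f(2.85) ≈ 1.7664.
Sum = Δu · [f(1.65) + f(1.95) + f(2.25) + f(2.55) + f(2.85)].
Sum ≈ 2.4824.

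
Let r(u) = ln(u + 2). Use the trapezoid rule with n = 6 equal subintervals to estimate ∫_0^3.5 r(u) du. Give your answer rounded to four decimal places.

Δu = (3.5 − 0)/6 = 7/12.
r(0) ≈ 0.6931, r(7/12) ≈ 0.9491, r(7/6) ≈ 1.1527, r(1.75) ≈ 1.3218, r(7/3) ≈ 1.4663, r(35/12) ≈ 1.5926, r(3.5) ≈ 1.7047.
T_6 = (Δu/2)·[r(u_0) + 2r(u_1) + ... + 2r(u_{5}) + r(u_6)].
Sum ≈ 4.4808.

4.4808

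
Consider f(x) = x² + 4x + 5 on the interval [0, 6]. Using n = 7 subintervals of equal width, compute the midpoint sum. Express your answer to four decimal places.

Δx = (6 − 0)/7 = 6/7.
Midpoints: 3/7, 9/7, 15/7, 3, 27/7, 33/7, 39/7.
f(3/7) = 338/49, f(9/7) = 578/49, f(15/7) = 890/49, f(3) = 26, f(27/7) = 1730/49, f(33/7) = 2258/49, f(39/7) = 2858/49.
Sum = Δx · [f(3/7) + f(9/7) + f(15/7) + ...].
Sum ≈ 173.6327.

173.6327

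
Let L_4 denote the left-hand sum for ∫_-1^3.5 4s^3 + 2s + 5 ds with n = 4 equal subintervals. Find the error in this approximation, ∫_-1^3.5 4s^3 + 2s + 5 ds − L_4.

89.54296875

Exact integral: ∫_-1^3.5 f(s) ds = 182.8125.
L_4 = 93.26953125.
Error = 182.8125 − 93.26953125 = 89.54296875.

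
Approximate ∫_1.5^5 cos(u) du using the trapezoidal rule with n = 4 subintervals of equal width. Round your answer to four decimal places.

-1.8300

Δu = (5 − 1.5)/4 = 0.875.
f(1.5) ≈ 0.0707, f(2.375) ≈ -0.7203, f(3.25) ≈ -0.9941, f(4.125) ≈ -0.5542, f(5) ≈ 0.2837.
T_4 = (Δu/2)·[f(u_0) + 2f(u_1) + 2f(u_2) + 2f(u_3) + f(u_4)].
Sum ≈ -1.8300.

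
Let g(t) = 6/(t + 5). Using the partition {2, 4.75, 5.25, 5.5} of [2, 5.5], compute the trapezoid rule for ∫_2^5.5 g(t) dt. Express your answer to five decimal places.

Subinterval widths: 2.75, 0.5, 0.25.
g(2) = 6/7, g(4.75) = 8/13, g(5.25) = 24/41, g(5.5) = 4/7.
On each subinterval the trapezoid contributes (Δt_i/2)·[g(t_{i-1}) + g(t_i)].
Sum ≈ 2.46951.

2.46951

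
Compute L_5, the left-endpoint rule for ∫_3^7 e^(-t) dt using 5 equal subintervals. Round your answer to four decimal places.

0.0710

Δt = (7 − 3)/5 = 0.8.
Left endpoints: 3, 3.8, 4.6, 5.4, 6.2.
f(3) ≈ 0.0498, f(3.8) ≈ 0.0224, f(4.6) ≈ 0.0101, f(5.4) ≈ 0.0045, f(6.2) ≈ 0.0020.
Sum = Δt · [f(3) + f(3.8) + f(4.6) + f(5.4) + f(6.2)].
Sum ≈ 0.0710.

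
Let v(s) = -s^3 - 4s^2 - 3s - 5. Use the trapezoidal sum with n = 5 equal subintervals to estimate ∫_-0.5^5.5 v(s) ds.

-542.31

Δs = (5.5 − (-0.5))/5 = 1.2.
v(-0.5) = -4.375, v(0.7) = -9.403, v(1.9) = -31.999, v(3.1) = -82.531, v(4.3) = -171.367, v(5.5) = -308.875.
T_5 = (Δs/2)·[v(s_0) + 2v(s_1) + ... + 2v(s_{4}) + v(s_5)].
Sum = -542.31.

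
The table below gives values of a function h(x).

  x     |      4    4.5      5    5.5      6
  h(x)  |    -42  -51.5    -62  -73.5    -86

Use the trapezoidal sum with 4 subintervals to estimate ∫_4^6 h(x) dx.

Δx = 0.5.
T_4 = (0.5/2)·[(-42) + 2·(-51.5) + 2·(-62) + 2·(-73.5) + (-86)] = -125.5.

-125.5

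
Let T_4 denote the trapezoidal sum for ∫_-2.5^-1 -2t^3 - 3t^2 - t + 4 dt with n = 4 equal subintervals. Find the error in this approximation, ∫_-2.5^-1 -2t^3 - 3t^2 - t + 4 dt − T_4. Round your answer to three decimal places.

Exact integral: ∫_-2.5^-1 f(t) dt = 13.03125.
T_4 ≈ 13.29492.
Error ≈ 13.03125 − 13.29492 ≈ -0.264.

-0.264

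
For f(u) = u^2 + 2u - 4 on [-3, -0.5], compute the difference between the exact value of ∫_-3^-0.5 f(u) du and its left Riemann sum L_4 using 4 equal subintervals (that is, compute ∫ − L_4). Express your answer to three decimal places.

-1.335

Exact integral: ∫_-3^-0.5 f(u) du ≈ -9.79167.
L_4 = -8.45703125.
Error ≈ -9.79167 − (-8.45703125) ≈ -1.335.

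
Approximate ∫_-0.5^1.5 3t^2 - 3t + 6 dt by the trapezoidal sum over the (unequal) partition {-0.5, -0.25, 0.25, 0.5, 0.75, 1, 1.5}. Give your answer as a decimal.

12.65625

Subinterval widths: 0.25, 0.5, 0.25, 0.25, 0.25, 0.5.
f(-0.5) = 8.25, f(-0.25) = 6.9375, f(0.25) = 5.4375, f(0.5) = 5.25, f(0.75) = 5.4375, f(1) = 6, f(1.5) = 8.25.
On each subinterval the trapezoid contributes (Δt_i/2)·[f(t_{i-1}) + f(t_i)].
Sum = 12.65625.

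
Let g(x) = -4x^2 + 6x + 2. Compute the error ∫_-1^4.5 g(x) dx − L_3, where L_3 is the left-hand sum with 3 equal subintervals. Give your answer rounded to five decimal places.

Exact integral: ∫_-1^4.5 g(x) dx ≈ -54.0833333.
L_3 ≈ -26.0740741.
Error ≈ -54.0833333 − (-26.0740741) ≈ -28.00926.

-28.00926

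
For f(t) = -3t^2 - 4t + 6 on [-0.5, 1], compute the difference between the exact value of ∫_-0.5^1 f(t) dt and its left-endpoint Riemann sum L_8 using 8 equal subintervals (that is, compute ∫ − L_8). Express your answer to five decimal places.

-0.74707

Exact integral: ∫_-0.5^1 f(t) dt = 6.375.
L_8 ≈ 7.1220703.
Error ≈ 6.375 − 7.1220703 ≈ -0.74707.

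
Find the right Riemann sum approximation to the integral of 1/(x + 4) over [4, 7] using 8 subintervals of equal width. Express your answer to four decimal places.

0.3121

Δx = (7 − 4)/8 = 0.375.
Right endpoints: 4.375, 4.75, 5.125, 5.5, 5.875, 6.25, 6.625, 7.
f(4.375) = 8/67, f(4.75) = 4/35, f(5.125) = 8/73, f(5.5) = 2/19, f(5.875) = 8/79, f(6.25) = 4/41, f(6.625) = 8/85, f(7) = 1/11.
Sum = Δx · [f(4.375) + f(4.75) + f(5.125) + ...].
Sum ≈ 0.3121.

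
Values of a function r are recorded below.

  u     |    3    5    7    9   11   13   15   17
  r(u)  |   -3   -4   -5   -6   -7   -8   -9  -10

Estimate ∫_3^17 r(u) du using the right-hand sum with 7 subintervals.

-98

Δu = 2.
Sum = 2·[(-4) + (-5) + (-6) + (-7) + (-8) + (-9) + (-10)] = -98.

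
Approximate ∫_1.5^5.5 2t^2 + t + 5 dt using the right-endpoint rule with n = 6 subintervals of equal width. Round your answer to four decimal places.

Δt = (5.5 − 1.5)/6 = 2/3.
Right endpoints: 13/6, 17/6, 3.5, 25/6, 29/6, 5.5.
f(13/6) = 149/9, f(17/6) = 215/9, f(3.5) = 33, f(25/6) = 395/9, f(29/6) = 509/9, f(5.5) = 71.
Sum = Δt · [f(13/6) + f(17/6) + f(3.5) + ...].
Sum ≈ 163.2593.

163.2593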